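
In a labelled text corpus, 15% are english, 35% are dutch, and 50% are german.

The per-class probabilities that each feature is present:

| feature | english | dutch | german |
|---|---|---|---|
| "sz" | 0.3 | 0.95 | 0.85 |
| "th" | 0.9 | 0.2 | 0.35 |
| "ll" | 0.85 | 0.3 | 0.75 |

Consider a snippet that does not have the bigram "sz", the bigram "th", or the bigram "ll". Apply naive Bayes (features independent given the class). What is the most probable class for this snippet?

german

english: 0.15 × (1−0.3) × (1−0.9) × (1−0.85) = 0.001575
dutch: 0.35 × (1−0.95) × (1−0.2) × (1−0.3) = 0.0098
german: 0.5 × (1−0.85) × (1−0.35) × (1−0.75) = 0.0121875
Highest score → german.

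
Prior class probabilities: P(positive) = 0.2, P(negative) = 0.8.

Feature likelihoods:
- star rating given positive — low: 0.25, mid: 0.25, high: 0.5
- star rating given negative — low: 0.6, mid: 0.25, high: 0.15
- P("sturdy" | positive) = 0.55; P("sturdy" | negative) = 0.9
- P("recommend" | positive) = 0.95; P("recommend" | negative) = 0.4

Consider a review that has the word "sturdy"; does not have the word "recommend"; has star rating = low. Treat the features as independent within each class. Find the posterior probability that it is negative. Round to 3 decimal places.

0.995

positive: 0.2 × 0.25 × 0.55 × (1−0.95) = 0.001375
negative: 0.8 × 0.6 × 0.9 × (1−0.4) = 0.2592
P(negative | x) = 0.2592 / 0.260575 ≈ 0.995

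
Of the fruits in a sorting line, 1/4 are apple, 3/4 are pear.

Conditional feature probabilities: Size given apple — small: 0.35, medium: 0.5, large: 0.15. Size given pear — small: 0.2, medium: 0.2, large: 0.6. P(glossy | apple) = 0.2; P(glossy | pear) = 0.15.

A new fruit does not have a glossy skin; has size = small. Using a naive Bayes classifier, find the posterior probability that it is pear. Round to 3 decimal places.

apple: 0.25 × 0.35 × (1−0.2) = 0.07
pear: 0.75 × 0.2 × (1−0.15) = 0.1275
P(pear | x) = 0.1275 / 0.1975 ≈ 0.646

0.646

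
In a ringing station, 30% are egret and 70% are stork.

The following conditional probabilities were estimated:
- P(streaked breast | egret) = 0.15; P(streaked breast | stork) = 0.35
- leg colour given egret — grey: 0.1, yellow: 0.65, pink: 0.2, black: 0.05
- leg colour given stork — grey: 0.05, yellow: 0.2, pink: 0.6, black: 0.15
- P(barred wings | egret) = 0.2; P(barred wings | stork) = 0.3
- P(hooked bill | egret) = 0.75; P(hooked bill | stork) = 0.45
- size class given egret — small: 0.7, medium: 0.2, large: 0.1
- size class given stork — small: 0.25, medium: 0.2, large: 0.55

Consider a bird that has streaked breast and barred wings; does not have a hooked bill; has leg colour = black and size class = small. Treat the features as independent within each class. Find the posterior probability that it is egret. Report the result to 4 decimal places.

egret: 0.3 × 0.15 × 0.05 × 0.2 × (1−0.75) × 0.7 = 0.00007875
stork: 0.7 × 0.35 × 0.15 × 0.3 × (1−0.45) × 0.25 = 0.0015159375
P(egret | x) = 0.00007875 / 0.0015946875 ≈ 0.0494

0.0494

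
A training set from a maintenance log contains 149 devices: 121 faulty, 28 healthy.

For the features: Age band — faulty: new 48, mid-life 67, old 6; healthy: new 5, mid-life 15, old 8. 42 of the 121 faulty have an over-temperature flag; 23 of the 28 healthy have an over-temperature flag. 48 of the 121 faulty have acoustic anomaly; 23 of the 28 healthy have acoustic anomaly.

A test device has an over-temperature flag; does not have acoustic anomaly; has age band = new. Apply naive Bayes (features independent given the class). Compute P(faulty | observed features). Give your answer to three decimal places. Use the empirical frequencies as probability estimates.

faulty: (121/149) × (48/121) × (42/121) × (73/121) ≈ 0.0674616
healthy: (28/149) × (5/28) × (23/28) × (5/28) ≈ 0.00492227
P(faulty | x) = 0.0674616 / 0.07238387 ≈ 0.932

0.932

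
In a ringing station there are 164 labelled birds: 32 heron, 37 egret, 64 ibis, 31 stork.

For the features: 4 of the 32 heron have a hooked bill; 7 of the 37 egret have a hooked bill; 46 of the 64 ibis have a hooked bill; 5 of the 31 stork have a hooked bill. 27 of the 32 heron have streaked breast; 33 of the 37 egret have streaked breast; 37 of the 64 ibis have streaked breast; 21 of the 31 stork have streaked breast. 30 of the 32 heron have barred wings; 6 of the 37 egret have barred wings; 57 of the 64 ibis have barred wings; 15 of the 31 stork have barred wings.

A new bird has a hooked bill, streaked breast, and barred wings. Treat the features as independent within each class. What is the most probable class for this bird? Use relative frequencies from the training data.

heron: (32/164) × (4/32) × (27/32) × (30/32) ≈ 0.0192931
egret: (37/164) × (7/37) × (33/37) × (6/37) ≈ 0.00617328
ibis: (64/164) × (46/64) × (37/64) × (57/64) ≈ 0.144421
stork: (31/164) × (5/31) × (21/31) × (15/31) ≈ 0.0099934
Highest score → ibis.

ibis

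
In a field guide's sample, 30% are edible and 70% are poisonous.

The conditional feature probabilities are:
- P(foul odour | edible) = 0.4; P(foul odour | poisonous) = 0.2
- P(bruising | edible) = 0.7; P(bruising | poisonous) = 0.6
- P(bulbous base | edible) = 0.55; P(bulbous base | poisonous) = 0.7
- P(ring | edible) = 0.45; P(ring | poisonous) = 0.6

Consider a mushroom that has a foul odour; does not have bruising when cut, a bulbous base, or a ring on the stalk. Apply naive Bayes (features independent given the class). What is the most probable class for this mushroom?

edible: 0.3 × 0.4 × (1−0.7) × (1−0.55) × (1−0.45) = 0.00891
poisonous: 0.7 × 0.2 × (1−0.6) × (1−0.7) × (1−0.6) = 0.00672
Highest score → edible.

edible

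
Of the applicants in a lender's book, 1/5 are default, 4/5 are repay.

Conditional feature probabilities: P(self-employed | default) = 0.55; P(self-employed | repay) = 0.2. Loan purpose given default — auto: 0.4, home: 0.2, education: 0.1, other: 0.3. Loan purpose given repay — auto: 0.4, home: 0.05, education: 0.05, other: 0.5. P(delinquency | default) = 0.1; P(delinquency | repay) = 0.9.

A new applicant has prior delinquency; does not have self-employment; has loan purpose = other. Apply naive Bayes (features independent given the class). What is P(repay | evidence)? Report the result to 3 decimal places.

0.991

default: 0.2 × (1−0.55) × 0.3 × 0.1 = 0.0027
repay: 0.8 × (1−0.2) × 0.5 × 0.9 = 0.288
P(repay | x) = 0.288 / 0.2907 ≈ 0.991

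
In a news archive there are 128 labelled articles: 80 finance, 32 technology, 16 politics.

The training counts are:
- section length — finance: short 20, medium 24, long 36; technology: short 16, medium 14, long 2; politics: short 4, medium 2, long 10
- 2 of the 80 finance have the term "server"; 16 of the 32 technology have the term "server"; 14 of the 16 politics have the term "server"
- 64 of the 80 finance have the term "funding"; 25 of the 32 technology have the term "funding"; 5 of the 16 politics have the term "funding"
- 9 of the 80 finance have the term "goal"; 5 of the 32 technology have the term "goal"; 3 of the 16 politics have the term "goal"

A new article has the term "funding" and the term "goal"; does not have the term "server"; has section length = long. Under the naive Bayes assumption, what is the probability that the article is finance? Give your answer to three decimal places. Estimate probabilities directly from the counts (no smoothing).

0.942

finance: (80/128) × (36/80) × (78/80) × (64/80) × (9/80) = 0.0246796875
technology: (32/128) × (2/32) × (16/32) × (25/32) × (5/32) = 0.00095367431640625
politics: (16/128) × (10/16) × (2/16) × (5/16) × (3/16) = 0.00057220458984375
P(finance | x) = 0.0246796875 / 0.02620556640625 ≈ 0.942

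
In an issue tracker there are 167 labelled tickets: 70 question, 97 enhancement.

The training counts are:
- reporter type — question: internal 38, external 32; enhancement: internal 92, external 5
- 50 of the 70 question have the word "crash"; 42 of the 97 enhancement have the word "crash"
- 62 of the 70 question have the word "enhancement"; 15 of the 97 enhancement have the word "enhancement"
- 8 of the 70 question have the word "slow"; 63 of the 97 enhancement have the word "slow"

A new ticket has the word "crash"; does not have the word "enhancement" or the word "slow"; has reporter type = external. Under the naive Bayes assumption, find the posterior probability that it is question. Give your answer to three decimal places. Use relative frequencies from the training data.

0.783

question: (70/167) × (32/70) × (50/70) × (8/70) × (62/70) ≈ 0.0138545
enhancement: (97/167) × (5/97) × (42/97) × (82/97) × (34/97) ≈ 0.00384132
P(question | x) = 0.0138545 / 0.01769582 ≈ 0.783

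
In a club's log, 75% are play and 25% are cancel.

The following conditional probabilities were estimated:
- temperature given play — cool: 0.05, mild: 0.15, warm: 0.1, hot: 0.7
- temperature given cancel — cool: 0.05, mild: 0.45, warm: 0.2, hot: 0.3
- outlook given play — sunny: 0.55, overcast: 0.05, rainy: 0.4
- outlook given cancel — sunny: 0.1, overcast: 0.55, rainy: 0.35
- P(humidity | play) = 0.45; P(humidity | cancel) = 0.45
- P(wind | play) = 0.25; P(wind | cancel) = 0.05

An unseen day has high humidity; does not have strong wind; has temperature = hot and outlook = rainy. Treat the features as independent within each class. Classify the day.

play

play: 0.75 × 0.7 × 0.4 × 0.45 × (1−0.25) = 0.070875
cancel: 0.25 × 0.3 × 0.35 × 0.45 × (1−0.05) = 0.011221875
Highest score → play.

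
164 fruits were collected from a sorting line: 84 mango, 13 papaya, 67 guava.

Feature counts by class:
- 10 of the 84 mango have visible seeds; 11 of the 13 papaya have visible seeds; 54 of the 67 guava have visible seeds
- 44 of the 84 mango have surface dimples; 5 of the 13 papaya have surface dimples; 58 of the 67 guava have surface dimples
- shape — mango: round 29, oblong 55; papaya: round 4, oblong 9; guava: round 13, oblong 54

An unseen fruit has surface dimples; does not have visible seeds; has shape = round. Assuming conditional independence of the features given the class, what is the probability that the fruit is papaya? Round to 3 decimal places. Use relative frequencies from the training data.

mango: (84/164) × (74/84) × (44/84) × (29/84) ≈ 0.0815981
papaya: (13/164) × (2/13) × (5/13) × (4/13) ≈ 0.00144321
guava: (67/164) × (13/67) × (58/67) × (13/67) ≈ 0.0133144
P(papaya | x) = 0.00144321 / 0.09635571 ≈ 0.015

0.015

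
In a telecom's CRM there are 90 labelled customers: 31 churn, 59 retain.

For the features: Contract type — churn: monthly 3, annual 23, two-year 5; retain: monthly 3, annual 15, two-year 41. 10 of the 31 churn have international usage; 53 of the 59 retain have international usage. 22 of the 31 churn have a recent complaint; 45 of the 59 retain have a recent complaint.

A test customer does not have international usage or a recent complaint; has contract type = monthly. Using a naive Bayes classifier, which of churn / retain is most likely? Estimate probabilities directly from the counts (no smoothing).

churn: (31/90) × (3/31) × (21/31) × (9/31) ≈ 0.00655567
retain: (59/90) × (3/59) × (6/59) × (14/59) ≈ 0.000804367
Highest score → churn.

churn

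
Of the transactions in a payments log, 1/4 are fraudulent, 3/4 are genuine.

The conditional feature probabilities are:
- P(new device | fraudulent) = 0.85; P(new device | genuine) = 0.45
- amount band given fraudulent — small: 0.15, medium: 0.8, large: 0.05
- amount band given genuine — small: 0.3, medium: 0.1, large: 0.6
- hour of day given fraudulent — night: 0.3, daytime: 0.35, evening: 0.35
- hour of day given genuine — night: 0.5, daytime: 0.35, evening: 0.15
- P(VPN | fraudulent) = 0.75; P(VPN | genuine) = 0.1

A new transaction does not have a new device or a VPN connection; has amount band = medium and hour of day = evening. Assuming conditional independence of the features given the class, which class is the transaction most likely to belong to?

fraudulent: 0.25 × (1−0.85) × 0.8 × 0.35 × (1−0.75) = 0.002625
genuine: 0.75 × (1−0.45) × 0.1 × 0.15 × (1−0.1) = 0.00556875
Highest score → genuine.

genuine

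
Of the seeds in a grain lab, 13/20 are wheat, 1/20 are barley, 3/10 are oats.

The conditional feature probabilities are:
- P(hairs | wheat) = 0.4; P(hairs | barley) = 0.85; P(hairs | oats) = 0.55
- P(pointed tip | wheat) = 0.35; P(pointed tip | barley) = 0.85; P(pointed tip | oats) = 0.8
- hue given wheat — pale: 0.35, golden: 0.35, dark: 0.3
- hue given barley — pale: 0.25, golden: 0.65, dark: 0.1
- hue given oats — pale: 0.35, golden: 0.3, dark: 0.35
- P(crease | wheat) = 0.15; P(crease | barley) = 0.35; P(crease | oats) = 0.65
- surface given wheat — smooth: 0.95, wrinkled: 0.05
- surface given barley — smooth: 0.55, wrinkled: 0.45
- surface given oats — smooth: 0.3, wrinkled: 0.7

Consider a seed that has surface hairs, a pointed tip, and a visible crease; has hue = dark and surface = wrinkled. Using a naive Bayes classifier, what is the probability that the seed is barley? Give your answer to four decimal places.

wheat: 0.65 × 0.4 × 0.35 × 0.3 × 0.15 × 0.05 = 0.00020475
barley: 0.05 × 0.85 × 0.85 × 0.1 × 0.35 × 0.45 = 0.00056896875
oats: 0.3 × 0.55 × 0.8 × 0.35 × 0.65 × 0.7 = 0.021021
P(barley | x) = 0.00056896875 / 0.02179471875 ≈ 0.0261

0.0261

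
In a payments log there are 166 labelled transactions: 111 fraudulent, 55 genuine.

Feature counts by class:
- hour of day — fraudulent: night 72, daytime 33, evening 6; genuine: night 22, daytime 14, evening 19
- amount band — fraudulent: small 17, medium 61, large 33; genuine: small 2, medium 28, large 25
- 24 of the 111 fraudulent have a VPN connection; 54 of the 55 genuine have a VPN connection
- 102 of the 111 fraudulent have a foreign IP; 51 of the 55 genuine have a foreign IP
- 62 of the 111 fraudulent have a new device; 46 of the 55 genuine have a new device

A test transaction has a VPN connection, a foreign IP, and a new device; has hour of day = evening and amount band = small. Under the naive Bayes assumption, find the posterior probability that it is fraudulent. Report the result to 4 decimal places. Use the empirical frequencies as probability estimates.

fraudulent: (111/166) × (6/111) × (17/111) × (24/111) × (102/111) × (62/111) ≈ 0.000614332
genuine: (55/166) × (19/55) × (2/55) × (54/55) × (51/55) × (46/55) ≈ 0.00316918
P(fraudulent | x) = 0.000614332 / 0.003783512 ≈ 0.1624

0.1624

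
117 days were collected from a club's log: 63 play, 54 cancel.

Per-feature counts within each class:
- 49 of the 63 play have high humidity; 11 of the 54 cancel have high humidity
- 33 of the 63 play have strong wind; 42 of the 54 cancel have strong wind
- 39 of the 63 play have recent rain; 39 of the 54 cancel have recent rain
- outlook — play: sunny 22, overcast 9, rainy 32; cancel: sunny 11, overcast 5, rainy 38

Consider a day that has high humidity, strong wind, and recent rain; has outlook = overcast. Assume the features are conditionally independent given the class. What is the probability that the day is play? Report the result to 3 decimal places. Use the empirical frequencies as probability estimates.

0.799

play: (63/117) × (49/63) × (33/63) × (39/63) × (9/63) ≈ 0.0194004
cancel: (54/117) × (11/54) × (42/54) × (39/54) × (5/54) ≈ 0.00489001
P(play | x) = 0.0194004 / 0.02429041 ≈ 0.799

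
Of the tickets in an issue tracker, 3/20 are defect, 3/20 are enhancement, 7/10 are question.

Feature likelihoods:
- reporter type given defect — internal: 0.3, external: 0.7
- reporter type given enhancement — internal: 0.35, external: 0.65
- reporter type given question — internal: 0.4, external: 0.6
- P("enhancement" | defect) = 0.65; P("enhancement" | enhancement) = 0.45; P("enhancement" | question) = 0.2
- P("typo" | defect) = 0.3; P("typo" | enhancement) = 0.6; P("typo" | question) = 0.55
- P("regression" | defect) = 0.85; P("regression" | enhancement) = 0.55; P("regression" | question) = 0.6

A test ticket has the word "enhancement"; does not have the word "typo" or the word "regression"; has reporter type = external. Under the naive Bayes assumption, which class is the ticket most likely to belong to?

defect: 0.15 × 0.7 × 0.65 × (1−0.3) × (1−0.85) = 0.00716625
enhancement: 0.15 × 0.65 × 0.45 × (1−0.6) × (1−0.55) = 0.0078975
question: 0.7 × 0.6 × 0.2 × (1−0.55) × (1−0.6) = 0.01512
Highest score → question.

question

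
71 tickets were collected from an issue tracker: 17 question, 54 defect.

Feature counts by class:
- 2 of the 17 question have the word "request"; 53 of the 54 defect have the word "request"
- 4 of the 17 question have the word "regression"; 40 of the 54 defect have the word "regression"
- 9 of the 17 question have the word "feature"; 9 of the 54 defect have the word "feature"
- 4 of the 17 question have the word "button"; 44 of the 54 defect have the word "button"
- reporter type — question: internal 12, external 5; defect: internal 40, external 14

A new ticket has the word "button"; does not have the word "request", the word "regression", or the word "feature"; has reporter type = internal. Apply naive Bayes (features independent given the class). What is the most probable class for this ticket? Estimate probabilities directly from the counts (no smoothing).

question: (17/71) × (15/17) × (13/17) × (8/17) × (4/17) × (12/17) ≈ 0.0126273
defect: (54/71) × (1/54) × (14/54) × (45/54) × (44/54) × (40/54) ≈ 0.00183662
Highest score → question.

question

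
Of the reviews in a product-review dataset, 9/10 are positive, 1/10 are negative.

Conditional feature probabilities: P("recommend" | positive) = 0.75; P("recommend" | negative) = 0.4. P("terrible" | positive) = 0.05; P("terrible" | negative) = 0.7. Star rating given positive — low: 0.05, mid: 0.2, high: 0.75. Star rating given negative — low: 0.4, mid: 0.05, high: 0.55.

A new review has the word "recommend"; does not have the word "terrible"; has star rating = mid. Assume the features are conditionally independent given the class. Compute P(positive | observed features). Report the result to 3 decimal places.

0.995

positive: 0.9 × 0.75 × (1−0.05) × 0.2 = 0.12825
negative: 0.1 × 0.4 × (1−0.7) × 0.05 = 0.0006
P(positive | x) = 0.12825 / 0.12885 ≈ 0.995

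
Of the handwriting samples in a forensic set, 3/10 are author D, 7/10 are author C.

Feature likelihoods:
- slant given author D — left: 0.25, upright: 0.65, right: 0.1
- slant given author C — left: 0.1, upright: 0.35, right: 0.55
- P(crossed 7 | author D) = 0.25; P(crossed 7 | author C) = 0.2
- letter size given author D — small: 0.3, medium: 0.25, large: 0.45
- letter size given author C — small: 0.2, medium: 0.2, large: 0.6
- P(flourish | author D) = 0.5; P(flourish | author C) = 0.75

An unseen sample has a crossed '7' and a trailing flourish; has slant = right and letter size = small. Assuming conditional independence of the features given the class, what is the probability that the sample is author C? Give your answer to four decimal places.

author D: 0.3 × 0.1 × 0.25 × 0.3 × 0.5 = 0.001125
author C: 0.7 × 0.55 × 0.2 × 0.2 × 0.75 = 0.01155
P(author C | x) = 0.01155 / 0.012675 ≈ 0.9112

0.9112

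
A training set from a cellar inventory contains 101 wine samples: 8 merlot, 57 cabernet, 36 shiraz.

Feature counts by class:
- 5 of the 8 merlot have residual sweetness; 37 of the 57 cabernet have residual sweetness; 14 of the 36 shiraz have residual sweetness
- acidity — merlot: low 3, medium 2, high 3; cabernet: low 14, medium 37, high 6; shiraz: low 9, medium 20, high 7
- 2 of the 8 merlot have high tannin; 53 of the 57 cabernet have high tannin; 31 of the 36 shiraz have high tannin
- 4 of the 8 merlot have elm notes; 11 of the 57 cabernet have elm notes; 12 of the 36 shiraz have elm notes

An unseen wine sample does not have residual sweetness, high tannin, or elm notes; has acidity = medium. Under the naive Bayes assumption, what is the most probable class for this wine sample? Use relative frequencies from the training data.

merlot: (8/101) × (3/8) × (2/8) × (6/8) × (4/8) ≈ 0.00278465
cabernet: (57/101) × (20/57) × (37/57) × (4/57) × (46/57) ≈ 0.00727953
shiraz: (36/101) × (22/36) × (20/36) × (5/36) × (24/36) ≈ 0.0112048
Highest score → shiraz.

shiraz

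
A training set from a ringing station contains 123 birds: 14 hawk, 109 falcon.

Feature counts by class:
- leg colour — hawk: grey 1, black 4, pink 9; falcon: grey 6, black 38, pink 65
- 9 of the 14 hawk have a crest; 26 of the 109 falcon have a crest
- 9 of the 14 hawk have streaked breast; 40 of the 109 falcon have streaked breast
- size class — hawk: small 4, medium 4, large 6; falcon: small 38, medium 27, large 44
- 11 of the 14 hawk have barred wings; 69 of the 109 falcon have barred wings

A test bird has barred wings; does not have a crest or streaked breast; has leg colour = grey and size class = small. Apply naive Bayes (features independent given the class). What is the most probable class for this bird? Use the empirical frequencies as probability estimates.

hawk: (14/123) × (1/14) × (5/14) × (5/14) × (4/14) × (11/14) ≈ 0.000232796
falcon: (109/123) × (6/109) × (83/109) × (69/109) × (38/109) × (69/109) ≈ 0.0051892
Highest score → falcon.

falcon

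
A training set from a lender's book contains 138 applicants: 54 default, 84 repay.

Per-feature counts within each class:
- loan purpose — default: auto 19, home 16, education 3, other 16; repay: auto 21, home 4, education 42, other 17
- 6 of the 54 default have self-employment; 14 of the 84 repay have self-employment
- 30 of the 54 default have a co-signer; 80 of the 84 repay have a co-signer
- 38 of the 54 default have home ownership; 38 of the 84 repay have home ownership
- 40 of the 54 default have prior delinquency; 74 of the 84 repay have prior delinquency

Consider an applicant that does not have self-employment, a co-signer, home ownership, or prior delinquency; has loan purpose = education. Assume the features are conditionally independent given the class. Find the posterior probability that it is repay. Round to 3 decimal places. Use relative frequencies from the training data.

default: (54/138) × (3/54) × (48/54) × (24/54) × (16/54) × (14/54) ≈ 0.000659732
repay: (84/138) × (42/84) × (70/84) × (4/84) × (46/84) × (10/84) ≈ 0.000787352
P(repay | x) = 0.000787352 / 0.001447084 ≈ 0.544

0.544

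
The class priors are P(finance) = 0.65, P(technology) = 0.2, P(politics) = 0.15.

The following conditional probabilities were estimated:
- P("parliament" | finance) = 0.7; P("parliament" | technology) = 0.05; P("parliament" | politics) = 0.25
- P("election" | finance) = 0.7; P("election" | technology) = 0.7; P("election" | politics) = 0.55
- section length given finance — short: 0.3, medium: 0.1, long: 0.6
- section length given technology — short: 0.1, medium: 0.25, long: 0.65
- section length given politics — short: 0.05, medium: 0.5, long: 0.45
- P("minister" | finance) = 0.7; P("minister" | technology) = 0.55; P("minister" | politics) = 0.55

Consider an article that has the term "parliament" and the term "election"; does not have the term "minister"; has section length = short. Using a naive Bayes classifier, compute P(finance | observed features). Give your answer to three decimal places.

finance: 0.65 × 0.7 × 0.7 × 0.3 × (1−0.7) = 0.028665
technology: 0.2 × 0.05 × 0.7 × 0.1 × (1−0.55) = 0.000315
politics: 0.15 × 0.25 × 0.55 × 0.05 × (1−0.55) = 0.0004640625
P(finance | x) = 0.028665 / 0.0294440625 ≈ 0.974

0.974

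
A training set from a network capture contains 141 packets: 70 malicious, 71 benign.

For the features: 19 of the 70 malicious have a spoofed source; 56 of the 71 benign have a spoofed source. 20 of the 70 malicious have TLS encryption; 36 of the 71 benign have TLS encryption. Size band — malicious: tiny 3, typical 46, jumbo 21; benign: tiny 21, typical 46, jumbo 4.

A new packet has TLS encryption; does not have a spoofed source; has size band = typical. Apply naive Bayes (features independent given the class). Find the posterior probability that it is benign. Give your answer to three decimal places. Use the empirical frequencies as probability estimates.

malicious: (70/141) × (51/70) × (20/70) × (46/70) ≈ 0.0679114
benign: (71/141) × (15/71) × (36/71) × (46/71) ≈ 0.0349475
P(benign | x) = 0.0349475 / 0.1028589 ≈ 0.340

0.340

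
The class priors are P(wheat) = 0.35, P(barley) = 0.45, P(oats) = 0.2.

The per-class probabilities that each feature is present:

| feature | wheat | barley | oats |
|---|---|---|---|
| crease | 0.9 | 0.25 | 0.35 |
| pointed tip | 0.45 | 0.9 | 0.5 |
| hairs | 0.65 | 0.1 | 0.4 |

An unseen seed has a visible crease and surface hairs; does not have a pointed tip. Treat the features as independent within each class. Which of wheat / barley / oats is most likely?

wheat: 0.35 × 0.9 × (1−0.45) × 0.65 = 0.1126125
barley: 0.45 × 0.25 × (1−0.9) × 0.1 = 0.001125
oats: 0.2 × 0.35 × (1−0.5) × 0.4 = 0.014
Highest score → wheat.

wheat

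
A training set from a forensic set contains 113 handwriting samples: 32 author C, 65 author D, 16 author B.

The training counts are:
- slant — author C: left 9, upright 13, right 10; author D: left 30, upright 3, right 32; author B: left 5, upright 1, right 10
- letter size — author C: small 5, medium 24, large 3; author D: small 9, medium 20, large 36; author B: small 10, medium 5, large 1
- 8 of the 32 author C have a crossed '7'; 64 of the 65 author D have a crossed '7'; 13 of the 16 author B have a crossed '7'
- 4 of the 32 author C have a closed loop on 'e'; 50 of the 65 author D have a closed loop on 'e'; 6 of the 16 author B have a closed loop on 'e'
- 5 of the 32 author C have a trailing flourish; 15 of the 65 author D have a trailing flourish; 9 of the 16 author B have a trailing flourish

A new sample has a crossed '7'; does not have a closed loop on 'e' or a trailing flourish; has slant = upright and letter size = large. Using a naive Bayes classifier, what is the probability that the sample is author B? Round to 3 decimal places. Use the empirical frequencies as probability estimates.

author C: (32/113) × (13/32) × (3/32) × (8/32) × (28/32) × (27/32) ≈ 0.00199066
author D: (65/113) × (3/65) × (36/65) × (64/65) × (15/65) × (50/65) ≈ 0.00257
author B: (16/113) × (1/16) × (1/16) × (13/16) × (10/16) × (7/16) ≈ 0.000122881
P(author B | x) = 0.000122881 / 0.004683541 ≈ 0.026

0.026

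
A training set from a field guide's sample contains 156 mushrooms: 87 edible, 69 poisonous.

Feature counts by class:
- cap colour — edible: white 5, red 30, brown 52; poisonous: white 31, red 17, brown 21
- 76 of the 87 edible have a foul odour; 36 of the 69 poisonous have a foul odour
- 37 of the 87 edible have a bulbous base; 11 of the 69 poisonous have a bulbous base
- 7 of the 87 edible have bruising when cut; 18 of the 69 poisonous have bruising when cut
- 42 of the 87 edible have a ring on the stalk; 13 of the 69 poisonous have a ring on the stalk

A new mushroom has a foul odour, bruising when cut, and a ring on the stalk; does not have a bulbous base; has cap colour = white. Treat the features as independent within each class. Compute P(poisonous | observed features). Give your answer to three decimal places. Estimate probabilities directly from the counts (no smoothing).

0.873

edible: (87/156) × (5/87) × (76/87) × (50/87) × (7/87) × (42/87) ≈ 0.000625028
poisonous: (69/156) × (31/69) × (36/69) × (58/69) × (18/69) × (13/69) ≈ 0.00428338
P(poisonous | x) = 0.00428338 / 0.004908408 ≈ 0.873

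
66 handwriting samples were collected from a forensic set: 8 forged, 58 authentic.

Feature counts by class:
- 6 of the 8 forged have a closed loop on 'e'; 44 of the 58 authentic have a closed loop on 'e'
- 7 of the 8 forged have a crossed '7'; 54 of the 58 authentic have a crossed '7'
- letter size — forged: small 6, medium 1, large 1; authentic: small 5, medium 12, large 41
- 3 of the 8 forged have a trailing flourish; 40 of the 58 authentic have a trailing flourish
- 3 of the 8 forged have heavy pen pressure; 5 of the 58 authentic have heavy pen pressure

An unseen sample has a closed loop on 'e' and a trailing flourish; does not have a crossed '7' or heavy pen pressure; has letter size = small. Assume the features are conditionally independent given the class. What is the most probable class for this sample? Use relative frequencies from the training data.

authentic

forged: (8/66) × (6/8) × (1/8) × (6/8) × (3/8) × (5/8) ≈ 0.00199751
authentic: (58/66) × (44/58) × (4/58) × (5/58) × (40/58) × (53/58) ≈ 0.00249783
Highest score → authentic.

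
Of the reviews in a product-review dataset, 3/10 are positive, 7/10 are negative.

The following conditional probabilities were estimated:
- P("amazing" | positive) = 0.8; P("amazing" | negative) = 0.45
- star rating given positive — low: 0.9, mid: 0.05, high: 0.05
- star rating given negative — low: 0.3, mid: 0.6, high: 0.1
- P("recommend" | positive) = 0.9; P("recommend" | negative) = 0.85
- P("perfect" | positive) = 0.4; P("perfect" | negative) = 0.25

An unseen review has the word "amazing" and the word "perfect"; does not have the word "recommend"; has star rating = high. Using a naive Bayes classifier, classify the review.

positive: 0.3 × 0.8 × 0.05 × (1−0.9) × 0.4 = 0.00048
negative: 0.7 × 0.45 × 0.1 × (1−0.85) × 0.25 = 0.00118125
Highest score → negative.

negative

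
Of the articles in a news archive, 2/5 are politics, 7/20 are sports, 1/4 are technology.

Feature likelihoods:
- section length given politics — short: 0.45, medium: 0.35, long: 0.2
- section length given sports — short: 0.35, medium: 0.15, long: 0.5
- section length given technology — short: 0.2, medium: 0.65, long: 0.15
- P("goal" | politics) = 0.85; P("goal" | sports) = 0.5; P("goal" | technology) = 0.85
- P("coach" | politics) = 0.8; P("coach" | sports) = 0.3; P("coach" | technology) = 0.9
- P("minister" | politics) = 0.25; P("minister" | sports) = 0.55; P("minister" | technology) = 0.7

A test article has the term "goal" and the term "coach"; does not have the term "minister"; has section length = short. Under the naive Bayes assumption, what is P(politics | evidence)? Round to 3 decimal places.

politics: 0.4 × 0.45 × 0.85 × 0.8 × (1−0.25) = 0.0918
sports: 0.35 × 0.35 × 0.5 × 0.3 × (1−0.55) = 0.00826875
technology: 0.25 × 0.2 × 0.85 × 0.9 × (1−0.7) = 0.011475
P(politics | x) = 0.0918 / 0.11154375 ≈ 0.823

0.823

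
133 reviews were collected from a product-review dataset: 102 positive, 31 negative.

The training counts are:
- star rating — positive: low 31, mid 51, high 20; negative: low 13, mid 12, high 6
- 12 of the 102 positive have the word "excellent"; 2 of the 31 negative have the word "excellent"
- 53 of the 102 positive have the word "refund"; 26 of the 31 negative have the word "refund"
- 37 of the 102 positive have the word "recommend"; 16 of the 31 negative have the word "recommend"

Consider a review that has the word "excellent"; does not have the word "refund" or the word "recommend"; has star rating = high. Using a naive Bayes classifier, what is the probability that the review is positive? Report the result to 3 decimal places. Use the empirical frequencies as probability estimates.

positive: (102/133) × (20/102) × (12/102) × (49/102) × (65/102) ≈ 0.00541587
negative: (31/133) × (6/31) × (2/31) × (5/31) × (15/31) ≈ 0.000227146
P(positive | x) = 0.00541587 / 0.005643016 ≈ 0.960

0.960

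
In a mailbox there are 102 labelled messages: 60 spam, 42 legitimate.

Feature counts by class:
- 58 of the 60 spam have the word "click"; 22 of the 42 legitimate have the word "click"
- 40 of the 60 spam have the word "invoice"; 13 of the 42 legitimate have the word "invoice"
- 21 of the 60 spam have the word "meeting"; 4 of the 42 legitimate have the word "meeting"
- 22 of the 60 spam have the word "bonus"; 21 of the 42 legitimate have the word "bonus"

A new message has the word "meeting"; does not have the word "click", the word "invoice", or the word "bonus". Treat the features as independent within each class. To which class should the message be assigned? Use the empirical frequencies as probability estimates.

legitimate

spam: (60/102) × (2/60) × (20/60) × (21/60) × (38/60) ≈ 0.0014488
legitimate: (42/102) × (20/42) × (29/42) × (4/42) × (21/42) ≈ 0.00644702
Highest score → legitimate.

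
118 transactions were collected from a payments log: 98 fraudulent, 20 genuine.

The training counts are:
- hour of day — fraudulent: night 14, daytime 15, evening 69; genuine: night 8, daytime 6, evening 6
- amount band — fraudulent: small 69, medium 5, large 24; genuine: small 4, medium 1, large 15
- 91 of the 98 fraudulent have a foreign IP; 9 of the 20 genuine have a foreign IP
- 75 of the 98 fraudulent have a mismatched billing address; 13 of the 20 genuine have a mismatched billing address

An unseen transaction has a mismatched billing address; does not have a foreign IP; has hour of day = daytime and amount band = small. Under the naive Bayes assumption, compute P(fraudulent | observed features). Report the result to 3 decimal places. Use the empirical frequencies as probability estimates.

0.574

fraudulent: (98/118) × (15/98) × (69/98) × (7/98) × (75/98) ≈ 0.0048926
genuine: (20/118) × (6/20) × (4/20) × (11/20) × (13/20) ≈ 0.00363559
P(fraudulent | x) = 0.0048926 / 0.00852819 ≈ 0.574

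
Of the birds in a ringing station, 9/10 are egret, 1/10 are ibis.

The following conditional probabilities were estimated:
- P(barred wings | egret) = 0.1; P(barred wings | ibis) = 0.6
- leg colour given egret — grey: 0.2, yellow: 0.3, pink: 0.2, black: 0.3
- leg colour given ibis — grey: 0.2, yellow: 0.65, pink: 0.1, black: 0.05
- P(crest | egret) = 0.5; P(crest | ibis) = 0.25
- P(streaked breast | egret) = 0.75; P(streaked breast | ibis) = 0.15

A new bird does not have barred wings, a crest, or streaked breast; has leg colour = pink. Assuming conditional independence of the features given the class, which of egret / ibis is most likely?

egret

egret: 0.9 × (1−0.1) × 0.2 × (1−0.5) × (1−0.75) = 0.02025
ibis: 0.1 × (1−0.6) × 0.1 × (1−0.25) × (1−0.15) = 0.00255
Highest score → egret.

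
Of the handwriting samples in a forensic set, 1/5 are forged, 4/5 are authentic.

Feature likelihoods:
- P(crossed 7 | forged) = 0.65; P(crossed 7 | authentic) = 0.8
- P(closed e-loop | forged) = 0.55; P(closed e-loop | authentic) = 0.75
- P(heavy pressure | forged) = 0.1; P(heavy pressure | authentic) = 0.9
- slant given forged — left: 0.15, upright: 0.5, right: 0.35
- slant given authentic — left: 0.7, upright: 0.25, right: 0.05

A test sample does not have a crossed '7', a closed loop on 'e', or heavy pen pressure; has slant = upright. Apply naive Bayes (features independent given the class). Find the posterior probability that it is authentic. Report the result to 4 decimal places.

forged: 0.2 × (1−0.65) × (1−0.55) × (1−0.1) × 0.5 = 0.014175
authentic: 0.8 × (1−0.8) × (1−0.75) × (1−0.9) × 0.25 = 0.001
P(authentic | x) = 0.001 / 0.015175 ≈ 0.0659

0.0659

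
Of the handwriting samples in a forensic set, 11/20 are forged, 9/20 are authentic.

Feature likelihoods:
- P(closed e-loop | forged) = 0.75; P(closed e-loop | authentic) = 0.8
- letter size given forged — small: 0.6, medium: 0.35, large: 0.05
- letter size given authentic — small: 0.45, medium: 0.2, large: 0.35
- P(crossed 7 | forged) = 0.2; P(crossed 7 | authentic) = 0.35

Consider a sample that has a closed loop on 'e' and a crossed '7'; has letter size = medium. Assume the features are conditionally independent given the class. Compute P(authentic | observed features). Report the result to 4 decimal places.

0.4660

forged: 0.55 × 0.75 × 0.35 × 0.2 = 0.028875
authentic: 0.45 × 0.8 × 0.2 × 0.35 = 0.0252
P(authentic | x) = 0.0252 / 0.054075 ≈ 0.4660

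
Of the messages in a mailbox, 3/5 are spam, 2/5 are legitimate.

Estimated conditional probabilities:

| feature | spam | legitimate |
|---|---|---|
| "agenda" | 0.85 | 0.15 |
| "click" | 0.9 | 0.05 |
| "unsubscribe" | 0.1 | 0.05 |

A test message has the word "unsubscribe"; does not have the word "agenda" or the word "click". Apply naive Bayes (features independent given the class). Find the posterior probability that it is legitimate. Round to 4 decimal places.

0.9472

spam: 0.6 × (1−0.85) × (1−0.9) × 0.1 = 0.0009
legitimate: 0.4 × (1−0.15) × (1−0.05) × 0.05 = 0.01615
P(legitimate | x) = 0.01615 / 0.01705 ≈ 0.9472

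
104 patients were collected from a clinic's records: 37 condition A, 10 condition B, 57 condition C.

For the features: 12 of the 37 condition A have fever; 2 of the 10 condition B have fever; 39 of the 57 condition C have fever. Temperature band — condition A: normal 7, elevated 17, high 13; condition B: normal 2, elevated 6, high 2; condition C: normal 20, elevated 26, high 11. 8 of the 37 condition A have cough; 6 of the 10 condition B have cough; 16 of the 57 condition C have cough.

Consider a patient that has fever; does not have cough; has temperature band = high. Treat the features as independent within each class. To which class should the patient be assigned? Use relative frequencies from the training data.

condition C

condition A: (37/104) × (12/37) × (13/37) × (29/37) ≈ 0.031775
condition B: (10/104) × (2/10) × (2/10) × (4/10) ≈ 0.00153846
condition C: (57/104) × (39/57) × (11/57) × (41/57) ≈ 0.0520545
Highest score → condition C.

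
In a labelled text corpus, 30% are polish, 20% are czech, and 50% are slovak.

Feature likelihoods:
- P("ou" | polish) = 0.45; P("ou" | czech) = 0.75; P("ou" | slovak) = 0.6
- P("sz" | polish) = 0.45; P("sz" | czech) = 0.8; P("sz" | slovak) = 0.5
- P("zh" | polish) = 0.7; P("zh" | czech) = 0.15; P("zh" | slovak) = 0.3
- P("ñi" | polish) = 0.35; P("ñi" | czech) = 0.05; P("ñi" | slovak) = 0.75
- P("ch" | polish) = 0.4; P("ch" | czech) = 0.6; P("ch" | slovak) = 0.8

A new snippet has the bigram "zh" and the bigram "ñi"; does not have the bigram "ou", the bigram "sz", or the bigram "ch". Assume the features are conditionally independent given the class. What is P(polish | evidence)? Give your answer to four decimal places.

0.7465

polish: 0.3 × (1−0.45) × (1−0.45) × 0.7 × 0.35 × (1−0.4) = 0.01334025
czech: 0.2 × (1−0.75) × (1−0.8) × 0.15 × 0.05 × (1−0.6) = 0.00003
slovak: 0.5 × (1−0.6) × (1−0.5) × 0.3 × 0.75 × (1−0.8) = 0.0045
P(polish | x) = 0.01334025 / 0.01787025 ≈ 0.7465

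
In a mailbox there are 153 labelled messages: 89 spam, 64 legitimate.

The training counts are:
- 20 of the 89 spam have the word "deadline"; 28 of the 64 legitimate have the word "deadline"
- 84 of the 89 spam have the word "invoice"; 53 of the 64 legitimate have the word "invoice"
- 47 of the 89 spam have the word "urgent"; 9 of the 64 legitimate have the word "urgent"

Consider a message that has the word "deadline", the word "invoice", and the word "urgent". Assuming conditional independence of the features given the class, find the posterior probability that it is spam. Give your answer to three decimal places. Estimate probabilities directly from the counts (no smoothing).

spam: (89/153) × (20/89) × (84/89) × (47/89) ≈ 0.0651532
legitimate: (64/153) × (28/64) × (53/64) × (9/64) ≈ 0.021312
P(spam | x) = 0.0651532 / 0.0864652 ≈ 0.754

0.754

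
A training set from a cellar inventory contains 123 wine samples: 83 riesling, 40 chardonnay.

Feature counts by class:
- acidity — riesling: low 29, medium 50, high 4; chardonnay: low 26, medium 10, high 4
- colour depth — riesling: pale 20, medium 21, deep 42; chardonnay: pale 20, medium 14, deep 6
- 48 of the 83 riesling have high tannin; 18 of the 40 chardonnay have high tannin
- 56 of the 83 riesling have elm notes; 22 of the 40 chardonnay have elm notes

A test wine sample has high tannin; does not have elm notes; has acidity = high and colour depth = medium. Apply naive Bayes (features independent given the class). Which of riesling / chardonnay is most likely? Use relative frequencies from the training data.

chardonnay

riesling: (83/123) × (4/83) × (21/83) × (48/83) × (27/83) ≈ 0.00154791
chardonnay: (40/123) × (4/40) × (14/40) × (18/40) × (18/40) ≈ 0.00230488
Highest score → chardonnay.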